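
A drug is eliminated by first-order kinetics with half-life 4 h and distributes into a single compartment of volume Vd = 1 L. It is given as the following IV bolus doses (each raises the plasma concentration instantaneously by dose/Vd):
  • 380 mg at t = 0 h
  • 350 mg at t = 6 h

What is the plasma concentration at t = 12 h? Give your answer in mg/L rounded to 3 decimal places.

k = ln 2 / 4 = 0.17329 per h
Dose 1 (380 mg at t=0 h): 380·exp(−0.17329·12) = 47.500 mg/L
Dose 2 (350 mg at t=6 h): 350·exp(−0.17329·6) = 123.744 mg/L
C(12) = 47.500 + 123.744 = 171.244 mg/L

171.244 mg/L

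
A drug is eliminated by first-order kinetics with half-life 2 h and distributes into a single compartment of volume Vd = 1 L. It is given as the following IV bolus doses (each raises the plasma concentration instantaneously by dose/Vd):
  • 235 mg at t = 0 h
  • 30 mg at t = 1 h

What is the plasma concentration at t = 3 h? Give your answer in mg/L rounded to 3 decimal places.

k = ln 2 / 2 = 0.34657 per h
Dose 1 (235 mg at t=0 h): 235·exp(−0.34657·3) = 83.085 mg/L
Dose 2 (30 mg at t=1 h): 30·exp(−0.34657·2) = 15.000 mg/L
C(3) = 83.085 + 15.000 = 98.085 mg/L

98.085 mg/L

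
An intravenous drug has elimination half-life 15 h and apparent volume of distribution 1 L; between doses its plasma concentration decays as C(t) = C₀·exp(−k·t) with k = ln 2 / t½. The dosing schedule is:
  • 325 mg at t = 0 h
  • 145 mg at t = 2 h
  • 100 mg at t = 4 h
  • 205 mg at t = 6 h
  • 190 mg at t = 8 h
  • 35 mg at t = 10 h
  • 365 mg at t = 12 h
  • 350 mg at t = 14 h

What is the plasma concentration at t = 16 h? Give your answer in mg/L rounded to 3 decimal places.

1197.979 mg/L

k = ln 2 / 15 = 0.04621 per h
Dose 1 (325 mg at t=0 h): 325·exp(−0.04621·16) = 155.162 mg/L
Dose 2 (145 mg at t=2 h): 145·exp(−0.04621·14) = 75.929 mg/L
Dose 3 (100 mg at t=4 h): 100·exp(−0.04621·12) = 57.435 mg/L
Dose 4 (205 mg at t=6 h): 205·exp(−0.04621·10) = 129.142 mg/L
Dose 5 (190 mg at t=8 h): 190·exp(−0.04621·8) = 131.282 mg/L
Dose 6 (35 mg at t=10 h): 35·exp(−0.04621·6) = 26.525 mg/L
Dose 7 (365 mg at t=12 h): 365·exp(−0.04621·4) = 303.402 mg/L
Dose 8 (350 mg at t=14 h): 350·exp(−0.04621·2) = 319.103 mg/L
C(16) = 155.162 + 75.929 + 57.435 + 129.142 + 131.282 + 26.525 + 303.402 + 319.103 = 1197.979 mg/L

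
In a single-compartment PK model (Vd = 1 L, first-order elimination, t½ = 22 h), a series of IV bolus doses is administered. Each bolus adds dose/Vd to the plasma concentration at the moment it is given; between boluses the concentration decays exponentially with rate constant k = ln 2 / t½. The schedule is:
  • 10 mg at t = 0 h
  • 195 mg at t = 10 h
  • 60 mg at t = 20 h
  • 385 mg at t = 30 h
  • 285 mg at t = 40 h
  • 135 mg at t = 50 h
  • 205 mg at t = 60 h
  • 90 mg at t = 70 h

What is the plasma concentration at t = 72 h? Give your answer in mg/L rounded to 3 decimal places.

539.305 mg/L

k = ln 2 / 22 = 0.03151 per h
Dose 1 (10 mg at t=0 h): 10·exp(−0.03151·72) = 1.035 mg/L
Dose 2 (195 mg at t=10 h): 195·exp(−0.03151·62) = 27.649 mg/L
Dose 3 (60 mg at t=20 h): 60·exp(−0.03151·52) = 11.658 mg/L
Dose 4 (385 mg at t=30 h): 385·exp(−0.03151·42) = 102.510 mg/L
Dose 5 (285 mg at t=40 h): 285·exp(−0.03151·32) = 103.988 mg/L
Dose 6 (135 mg at t=50 h): 135·exp(−0.03151·22) = 67.500 mg/L
Dose 7 (205 mg at t=60 h): 205·exp(−0.03151·12) = 140.461 mg/L
Dose 8 (90 mg at t=70 h): 90·exp(−0.03151·2) = 84.504 mg/L
C(72) = 1.035 + 27.649 + 11.658 + 102.510 + 103.988 + 67.500 + 140.461 + 84.504 = 539.305 mg/L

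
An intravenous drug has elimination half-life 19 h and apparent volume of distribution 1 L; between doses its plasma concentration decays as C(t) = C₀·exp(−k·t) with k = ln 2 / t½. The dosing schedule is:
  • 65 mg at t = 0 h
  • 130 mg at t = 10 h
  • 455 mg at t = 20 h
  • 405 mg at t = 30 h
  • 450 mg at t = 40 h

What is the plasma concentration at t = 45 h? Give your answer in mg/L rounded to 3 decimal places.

840.905 mg/L

k = ln 2 / 19 = 0.03648 per h
Dose 1 (65 mg at t=0 h): 65·exp(−0.03648·45) = 12.588 mg/L
Dose 2 (130 mg at t=10 h): 130·exp(−0.03648·35) = 36.259 mg/L
Dose 3 (455 mg at t=20 h): 455·exp(−0.03648·25) = 182.776 mg/L
Dose 4 (405 mg at t=30 h): 405·exp(−0.03648·15) = 234.315 mg/L
Dose 5 (450 mg at t=40 h): 450·exp(−0.03648·5) = 374.968 mg/L
C(45) = 12.588 + 36.259 + 182.776 + 234.315 + 374.968 = 840.905 mg/L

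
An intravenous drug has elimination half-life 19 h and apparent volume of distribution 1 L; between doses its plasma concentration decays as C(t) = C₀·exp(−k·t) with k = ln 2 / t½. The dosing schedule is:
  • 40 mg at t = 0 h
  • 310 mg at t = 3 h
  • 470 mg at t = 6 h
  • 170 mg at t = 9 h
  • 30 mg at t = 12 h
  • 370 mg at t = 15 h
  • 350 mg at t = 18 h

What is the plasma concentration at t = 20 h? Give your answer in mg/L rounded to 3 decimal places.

k = ln 2 / 19 = 0.03648 per h
Dose 1 (40 mg at t=0 h): 40·exp(−0.03648·20) = 19.284 mg/L
Dose 2 (310 mg at t=3 h): 310·exp(−0.03648·17) = 166.732 mg/L
Dose 3 (470 mg at t=6 h): 470·exp(−0.03648·14) = 282.024 mg/L
Dose 4 (170 mg at t=9 h): 170·exp(−0.03648·11) = 113.807 mg/L
Dose 5 (30 mg at t=12 h): 30·exp(−0.03648·8) = 22.406 mg/L
Dose 6 (370 mg at t=15 h): 370·exp(−0.03648·5) = 308.307 mg/L
Dose 7 (350 mg at t=18 h): 350·exp(−0.03648·2) = 325.372 mg/L
C(20) = 19.284 + 166.732 + 282.024 + 113.807 + 22.406 + 308.307 + 325.372 = 1237.932 mg/L

1237.932 mg/L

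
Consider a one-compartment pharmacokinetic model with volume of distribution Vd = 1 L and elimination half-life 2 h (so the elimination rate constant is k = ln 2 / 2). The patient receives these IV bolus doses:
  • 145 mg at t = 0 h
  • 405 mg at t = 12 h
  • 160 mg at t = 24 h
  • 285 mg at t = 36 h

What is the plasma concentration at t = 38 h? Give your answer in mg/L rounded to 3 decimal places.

143.800 mg/L

k = ln 2 / 2 = 0.34657 per h
Dose 1 (145 mg at t=0 h): 145·exp(−0.34657·38) = 0.000 mg/L
Dose 2 (405 mg at t=12 h): 405·exp(−0.34657·26) = 0.049 mg/L
Dose 3 (160 mg at t=24 h): 160·exp(−0.34657·14) = 1.250 mg/L
Dose 4 (285 mg at t=36 h): 285·exp(−0.34657·2) = 142.500 mg/L
C(38) = 0.000 + 0.049 + 1.250 + 142.500 = 143.800 mg/L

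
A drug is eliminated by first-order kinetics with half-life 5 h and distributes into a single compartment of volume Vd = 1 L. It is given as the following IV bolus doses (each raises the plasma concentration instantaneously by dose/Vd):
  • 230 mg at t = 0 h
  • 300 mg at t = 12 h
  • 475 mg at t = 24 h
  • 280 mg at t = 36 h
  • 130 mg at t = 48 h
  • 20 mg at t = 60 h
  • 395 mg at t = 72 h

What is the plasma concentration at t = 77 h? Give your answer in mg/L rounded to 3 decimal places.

203.028 mg/L

k = ln 2 / 5 = 0.13863 per h
Dose 1 (230 mg at t=0 h): 230·exp(−0.13863·77) = 0.005 mg/L
Dose 2 (300 mg at t=12 h): 300·exp(−0.13863·65) = 0.037 mg/L
Dose 3 (475 mg at t=24 h): 475·exp(−0.13863·53) = 0.306 mg/L
Dose 4 (280 mg at t=36 h): 280·exp(−0.13863·41) = 0.952 mg/L
Dose 5 (130 mg at t=48 h): 130·exp(−0.13863·29) = 2.333 mg/L
Dose 6 (20 mg at t=60 h): 20·exp(−0.13863·17) = 1.895 mg/L
Dose 7 (395 mg at t=72 h): 395·exp(−0.13863·5) = 197.500 mg/L
C(77) = 0.005 + 0.037 + 0.306 + 0.952 + 2.333 + 1.895 + 197.500 = 203.028 mg/L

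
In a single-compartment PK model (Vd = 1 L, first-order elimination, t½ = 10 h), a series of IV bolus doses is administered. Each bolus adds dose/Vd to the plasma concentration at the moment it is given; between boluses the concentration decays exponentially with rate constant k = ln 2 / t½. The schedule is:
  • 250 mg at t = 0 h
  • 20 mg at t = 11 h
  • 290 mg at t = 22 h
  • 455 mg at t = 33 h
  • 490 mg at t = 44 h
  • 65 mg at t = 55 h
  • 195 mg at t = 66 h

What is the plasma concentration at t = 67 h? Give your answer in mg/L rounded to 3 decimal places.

k = ln 2 / 10 = 0.06931 per h
Dose 1 (250 mg at t=0 h): 250·exp(−0.06931·67) = 2.405 mg/L
Dose 2 (20 mg at t=11 h): 20·exp(−0.06931·56) = 0.412 mg/L
Dose 3 (290 mg at t=22 h): 290·exp(−0.06931·45) = 12.816 mg/L
Dose 4 (455 mg at t=33 h): 455·exp(−0.06931·34) = 43.103 mg/L
Dose 5 (490 mg at t=44 h): 490·exp(−0.06931·23) = 99.501 mg/L
Dose 6 (65 mg at t=55 h): 65·exp(−0.06931·12) = 28.293 mg/L
Dose 7 (195 mg at t=66 h): 195·exp(−0.06931·1) = 181.941 mg/L
C(67) = 2.405 + 0.412 + 12.816 + 43.103 + 99.501 + 28.293 + 181.941 = 368.472 mg/L

368.472 mg/L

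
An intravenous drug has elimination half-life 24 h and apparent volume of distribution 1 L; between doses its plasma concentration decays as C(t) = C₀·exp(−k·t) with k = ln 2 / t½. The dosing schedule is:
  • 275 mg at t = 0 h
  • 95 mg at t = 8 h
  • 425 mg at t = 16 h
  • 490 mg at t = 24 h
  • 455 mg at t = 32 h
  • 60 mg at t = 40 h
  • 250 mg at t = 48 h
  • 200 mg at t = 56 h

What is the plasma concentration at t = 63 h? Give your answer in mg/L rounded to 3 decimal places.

k = ln 2 / 24 = 0.02888 per h
Dose 1 (275 mg at t=0 h): 275·exp(−0.02888·63) = 44.579 mg/L
Dose 2 (95 mg at t=8 h): 95·exp(−0.02888·55) = 19.403 mg/L
Dose 3 (425 mg at t=16 h): 425·exp(−0.02888·47) = 109.363 mg/L
Dose 4 (490 mg at t=24 h): 490·exp(−0.02888·39) = 158.863 mg/L
Dose 5 (455 mg at t=32 h): 455·exp(−0.02888·31) = 185.858 mg/L
Dose 6 (60 mg at t=40 h): 60·exp(−0.02888·23) = 30.879 mg/L
Dose 7 (250 mg at t=48 h): 250·exp(−0.02888·15) = 162.105 mg/L
Dose 8 (200 mg at t=56 h): 200·exp(−0.02888·7) = 163.392 mg/L
C(63) = 44.579 + 19.403 + 109.363 + 158.863 + 185.858 + 30.879 + 162.105 + 163.392 = 874.441 mg/L

874.441 mg/L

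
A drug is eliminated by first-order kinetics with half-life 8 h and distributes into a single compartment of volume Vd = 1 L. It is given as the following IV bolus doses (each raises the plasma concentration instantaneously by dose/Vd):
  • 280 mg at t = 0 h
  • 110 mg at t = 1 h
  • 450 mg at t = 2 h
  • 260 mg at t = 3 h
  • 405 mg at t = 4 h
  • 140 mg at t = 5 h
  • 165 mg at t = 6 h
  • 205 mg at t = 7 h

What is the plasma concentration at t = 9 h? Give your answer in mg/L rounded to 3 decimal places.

1244.563 mg/L

k = ln 2 / 8 = 0.08664 per h
Dose 1 (280 mg at t=0 h): 280·exp(−0.08664·9) = 128.381 mg/L
Dose 2 (110 mg at t=1 h): 110·exp(−0.08664·8) = 55.000 mg/L
Dose 3 (450 mg at t=2 h): 450·exp(−0.08664·7) = 245.364 mg/L
Dose 4 (260 mg at t=3 h): 260·exp(−0.08664·6) = 154.597 mg/L
Dose 5 (405 mg at t=4 h): 405·exp(−0.08664·5) = 262.610 mg/L
Dose 6 (140 mg at t=5 h): 140·exp(−0.08664·4) = 98.995 mg/L
Dose 7 (165 mg at t=6 h): 165·exp(−0.08664·3) = 127.232 mg/L
Dose 8 (205 mg at t=7 h): 205·exp(−0.08664·2) = 172.384 mg/L
C(9) = 128.381 + 55.000 + 245.364 + 154.597 + 262.610 + 98.995 + 127.232 + 172.384 = 1244.563 mg/L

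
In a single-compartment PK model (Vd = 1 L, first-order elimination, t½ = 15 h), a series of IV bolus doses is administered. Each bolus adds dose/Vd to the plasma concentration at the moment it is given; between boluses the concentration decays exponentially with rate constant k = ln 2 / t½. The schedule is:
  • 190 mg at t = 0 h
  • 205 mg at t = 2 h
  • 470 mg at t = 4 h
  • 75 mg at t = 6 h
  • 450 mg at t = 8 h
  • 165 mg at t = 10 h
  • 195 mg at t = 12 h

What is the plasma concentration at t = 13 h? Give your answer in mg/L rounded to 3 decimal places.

1278.866 mg/L

k = ln 2 / 15 = 0.04621 per h
Dose 1 (190 mg at t=0 h): 190·exp(−0.04621·13) = 104.198 mg/L
Dose 2 (205 mg at t=2 h): 205·exp(−0.04621·11) = 123.310 mg/L
Dose 3 (470 mg at t=4 h): 470·exp(−0.04621·9) = 310.084 mg/L
Dose 4 (75 mg at t=6 h): 75·exp(−0.04621·7) = 54.273 mg/L
Dose 5 (450 mg at t=8 h): 450·exp(−0.04621·5) = 357.165 mg/L
Dose 6 (165 mg at t=10 h): 165·exp(−0.04621·3) = 143.641 mg/L
Dose 7 (195 mg at t=12 h): 195·exp(−0.04621·1) = 186.194 mg/L
C(13) = 104.198 + 123.310 + 310.084 + 54.273 + 357.165 + 143.641 + 186.194 = 1278.866 mg/L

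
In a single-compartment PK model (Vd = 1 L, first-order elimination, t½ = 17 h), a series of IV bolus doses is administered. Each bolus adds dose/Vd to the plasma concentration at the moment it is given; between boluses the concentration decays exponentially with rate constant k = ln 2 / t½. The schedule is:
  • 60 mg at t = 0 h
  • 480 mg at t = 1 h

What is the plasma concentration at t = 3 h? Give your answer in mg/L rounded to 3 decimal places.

k = ln 2 / 17 = 0.04077 per h
Dose 1 (60 mg at t=0 h): 60·exp(−0.04077·3) = 53.092 mg/L
Dose 2 (480 mg at t=1 h): 480·exp(−0.04077·2) = 442.411 mg/L
C(3) = 53.092 + 442.411 = 495.503 mg/L

495.503 mg/L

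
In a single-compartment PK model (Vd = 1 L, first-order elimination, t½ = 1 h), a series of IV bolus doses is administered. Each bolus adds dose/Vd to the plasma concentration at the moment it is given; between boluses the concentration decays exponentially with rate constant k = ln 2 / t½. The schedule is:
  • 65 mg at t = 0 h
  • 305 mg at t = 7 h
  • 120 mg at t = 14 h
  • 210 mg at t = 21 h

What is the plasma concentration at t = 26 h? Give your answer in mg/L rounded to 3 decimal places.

6.592 mg/L

k = ln 2 / 1 = 0.69315 per h
Dose 1 (65 mg at t=0 h): 65·exp(−0.69315·26) = 0.000 mg/L
Dose 2 (305 mg at t=7 h): 305·exp(−0.69315·19) = 0.001 mg/L
Dose 3 (120 mg at t=14 h): 120·exp(−0.69315·12) = 0.029 mg/L
Dose 4 (210 mg at t=21 h): 210·exp(−0.69315·5) = 6.562 mg/L
C(26) = 0.000 + 0.001 + 0.029 + 6.562 = 6.592 mg/L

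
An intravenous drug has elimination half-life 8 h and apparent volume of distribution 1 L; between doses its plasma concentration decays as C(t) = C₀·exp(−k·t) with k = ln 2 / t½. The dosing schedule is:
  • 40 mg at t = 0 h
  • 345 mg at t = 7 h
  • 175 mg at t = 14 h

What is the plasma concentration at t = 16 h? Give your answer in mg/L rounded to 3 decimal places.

k = ln 2 / 8 = 0.08664 per h
Dose 1 (40 mg at t=0 h): 40·exp(−0.08664·16) = 10.000 mg/L
Dose 2 (345 mg at t=7 h): 345·exp(−0.08664·9) = 158.183 mg/L
Dose 3 (175 mg at t=14 h): 175·exp(−0.08664·2) = 147.157 mg/L
C(16) = 10.000 + 158.183 + 147.157 = 315.340 mg/L

315.340 mg/L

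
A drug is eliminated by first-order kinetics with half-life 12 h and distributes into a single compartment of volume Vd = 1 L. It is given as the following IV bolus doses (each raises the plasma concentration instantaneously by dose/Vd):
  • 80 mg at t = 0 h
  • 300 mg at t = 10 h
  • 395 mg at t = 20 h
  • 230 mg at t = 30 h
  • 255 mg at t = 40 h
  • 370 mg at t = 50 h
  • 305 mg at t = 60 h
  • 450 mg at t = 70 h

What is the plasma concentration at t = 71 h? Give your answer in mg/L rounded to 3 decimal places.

791.332 mg/L

k = ln 2 / 12 = 0.05776 per h
Dose 1 (80 mg at t=0 h): 80·exp(−0.05776·71) = 1.324 mg/L
Dose 2 (300 mg at t=10 h): 300·exp(−0.05776·61) = 8.849 mg/L
Dose 3 (395 mg at t=20 h): 395·exp(−0.05776·51) = 20.760 mg/L
Dose 4 (230 mg at t=30 h): 230·exp(−0.05776·41) = 21.538 mg/L
Dose 5 (255 mg at t=40 h): 255·exp(−0.05776·31) = 42.548 mg/L
Dose 6 (370 mg at t=50 h): 370·exp(−0.05776·21) = 110.002 mg/L
Dose 7 (305 mg at t=60 h): 305·exp(−0.05776·11) = 161.568 mg/L
Dose 8 (450 mg at t=70 h): 450·exp(−0.05776·1) = 424.743 mg/L
C(71) = 1.324 + 8.849 + 20.760 + 21.538 + 42.548 + 110.002 + 161.568 + 424.743 = 791.332 mg/L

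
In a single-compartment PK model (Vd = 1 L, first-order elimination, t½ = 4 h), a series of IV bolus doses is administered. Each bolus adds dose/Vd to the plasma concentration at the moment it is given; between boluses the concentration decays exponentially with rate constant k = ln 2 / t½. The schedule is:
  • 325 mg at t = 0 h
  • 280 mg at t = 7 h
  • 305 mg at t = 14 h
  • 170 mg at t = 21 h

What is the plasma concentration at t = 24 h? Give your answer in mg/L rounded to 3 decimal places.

174.793 mg/L

k = ln 2 / 4 = 0.17329 per h
Dose 1 (325 mg at t=0 h): 325·exp(−0.17329·24) = 5.078 mg/L
Dose 2 (280 mg at t=7 h): 280·exp(−0.17329·17) = 14.716 mg/L
Dose 3 (305 mg at t=14 h): 305·exp(−0.17329·10) = 53.917 mg/L
Dose 4 (170 mg at t=21 h): 170·exp(−0.17329·3) = 101.083 mg/L
C(24) = 5.078 + 14.716 + 53.917 + 101.083 = 174.793 mg/L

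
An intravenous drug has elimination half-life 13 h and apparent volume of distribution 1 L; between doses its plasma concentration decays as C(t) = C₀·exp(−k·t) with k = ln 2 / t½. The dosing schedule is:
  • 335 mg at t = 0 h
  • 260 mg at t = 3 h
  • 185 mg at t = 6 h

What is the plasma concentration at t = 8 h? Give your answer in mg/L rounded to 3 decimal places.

584.116 mg/L

k = ln 2 / 13 = 0.05332 per h
Dose 1 (335 mg at t=0 h): 335·exp(−0.05332·8) = 218.673 mg/L
Dose 2 (260 mg at t=3 h): 260·exp(−0.05332·5) = 199.156 mg/L
Dose 3 (185 mg at t=6 h): 185·exp(−0.05332·2) = 166.287 mg/L
C(8) = 218.673 + 199.156 + 166.287 = 584.116 mg/L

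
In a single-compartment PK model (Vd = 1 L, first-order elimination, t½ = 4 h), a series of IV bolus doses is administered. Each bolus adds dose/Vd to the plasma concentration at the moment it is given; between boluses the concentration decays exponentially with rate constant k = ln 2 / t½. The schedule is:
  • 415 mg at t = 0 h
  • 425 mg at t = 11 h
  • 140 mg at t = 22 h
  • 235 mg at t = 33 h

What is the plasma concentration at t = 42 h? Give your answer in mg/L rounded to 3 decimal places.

k = ln 2 / 4 = 0.17329 per h
Dose 1 (415 mg at t=0 h): 415·exp(−0.17329·42) = 0.287 mg/L
Dose 2 (425 mg at t=11 h): 425·exp(−0.17329·31) = 1.974 mg/L
Dose 3 (140 mg at t=22 h): 140·exp(−0.17329·20) = 4.375 mg/L
Dose 4 (235 mg at t=33 h): 235·exp(−0.17329·9) = 49.403 mg/L
C(42) = 0.287 + 1.974 + 4.375 + 49.403 = 56.039 mg/L

56.039 mg/L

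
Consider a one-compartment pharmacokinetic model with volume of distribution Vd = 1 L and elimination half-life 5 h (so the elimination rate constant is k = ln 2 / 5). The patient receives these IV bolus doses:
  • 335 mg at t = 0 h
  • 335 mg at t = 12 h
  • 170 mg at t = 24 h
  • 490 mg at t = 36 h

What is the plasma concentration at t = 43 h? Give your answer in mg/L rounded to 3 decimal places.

203.300 mg/L

k = ln 2 / 5 = 0.13863 per h
Dose 1 (335 mg at t=0 h): 335·exp(−0.13863·43) = 0.863 mg/L
Dose 2 (335 mg at t=12 h): 335·exp(−0.13863·31) = 4.557 mg/L
Dose 3 (170 mg at t=24 h): 170·exp(−0.13863·19) = 12.205 mg/L
Dose 4 (490 mg at t=36 h): 490·exp(−0.13863·7) = 185.675 mg/L
C(43) = 0.863 + 4.557 + 12.205 + 185.675 = 203.300 mg/L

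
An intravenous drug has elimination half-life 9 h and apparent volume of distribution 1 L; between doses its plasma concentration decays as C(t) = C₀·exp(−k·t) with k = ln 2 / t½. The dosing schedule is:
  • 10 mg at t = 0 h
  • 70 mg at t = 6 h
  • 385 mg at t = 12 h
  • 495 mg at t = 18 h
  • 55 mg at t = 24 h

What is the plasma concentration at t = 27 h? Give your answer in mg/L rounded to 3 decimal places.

427.561 mg/L

k = ln 2 / 9 = 0.07702 per h
Dose 1 (10 mg at t=0 h): 10·exp(−0.07702·27) = 1.250 mg/L
Dose 2 (70 mg at t=6 h): 70·exp(−0.07702·21) = 13.890 mg/L
Dose 3 (385 mg at t=12 h): 385·exp(−0.07702·15) = 121.267 mg/L
Dose 4 (495 mg at t=18 h): 495·exp(−0.07702·9) = 247.500 mg/L
Dose 5 (55 mg at t=24 h): 55·exp(−0.07702·3) = 43.654 mg/L
C(27) = 1.250 + 13.890 + 121.267 + 247.500 + 43.654 = 427.561 mg/L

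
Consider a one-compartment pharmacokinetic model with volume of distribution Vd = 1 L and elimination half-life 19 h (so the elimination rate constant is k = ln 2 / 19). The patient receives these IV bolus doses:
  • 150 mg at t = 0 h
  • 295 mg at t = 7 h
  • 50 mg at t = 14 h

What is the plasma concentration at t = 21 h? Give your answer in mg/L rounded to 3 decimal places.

285.469 mg/L

k = ln 2 / 19 = 0.03648 per h
Dose 1 (150 mg at t=0 h): 150·exp(−0.03648·21) = 69.723 mg/L
Dose 2 (295 mg at t=7 h): 295·exp(−0.03648·14) = 177.015 mg/L
Dose 3 (50 mg at t=14 h): 50·exp(−0.03648·7) = 38.731 mg/L
C(21) = 69.723 + 177.015 + 38.731 = 285.469 mg/L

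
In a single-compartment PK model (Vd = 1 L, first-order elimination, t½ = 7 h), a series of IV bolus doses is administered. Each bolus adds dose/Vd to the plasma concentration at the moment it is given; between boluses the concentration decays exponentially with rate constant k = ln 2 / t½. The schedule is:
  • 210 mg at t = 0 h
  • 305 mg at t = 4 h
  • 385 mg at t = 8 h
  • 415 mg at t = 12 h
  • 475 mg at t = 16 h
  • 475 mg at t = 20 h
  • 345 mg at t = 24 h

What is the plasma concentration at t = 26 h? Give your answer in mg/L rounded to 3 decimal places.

940.750 mg/L

k = ln 2 / 7 = 0.09902 per h
Dose 1 (210 mg at t=0 h): 210·exp(−0.09902·26) = 16.000 mg/L
Dose 2 (305 mg at t=4 h): 305·exp(−0.09902·22) = 34.531 mg/L
Dose 3 (385 mg at t=8 h): 385·exp(−0.09902·18) = 64.771 mg/L
Dose 4 (415 mg at t=12 h): 415·exp(−0.09902·14) = 103.750 mg/L
Dose 5 (475 mg at t=16 h): 475·exp(−0.09902·10) = 176.462 mg/L
Dose 6 (475 mg at t=20 h): 475·exp(−0.09902·6) = 262.221 mg/L
Dose 7 (345 mg at t=24 h): 345·exp(−0.09902·2) = 283.016 mg/L
C(26) = 16.000 + 34.531 + 64.771 + 103.750 + 176.462 + 262.221 + 283.016 = 940.750 mg/L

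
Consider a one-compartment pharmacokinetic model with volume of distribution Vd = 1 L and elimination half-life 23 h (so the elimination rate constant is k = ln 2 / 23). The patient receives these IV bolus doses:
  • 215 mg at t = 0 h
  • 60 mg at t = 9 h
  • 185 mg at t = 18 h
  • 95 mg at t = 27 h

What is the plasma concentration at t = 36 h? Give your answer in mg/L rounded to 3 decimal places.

k = ln 2 / 23 = 0.03014 per h
Dose 1 (215 mg at t=0 h): 215·exp(−0.03014·36) = 72.654 mg/L
Dose 2 (60 mg at t=9 h): 60·exp(−0.03014·27) = 26.593 mg/L
Dose 3 (185 mg at t=18 h): 185·exp(−0.03014·18) = 107.543 mg/L
Dose 4 (95 mg at t=27 h): 95·exp(−0.03014·9) = 72.432 mg/L
C(36) = 72.654 + 26.593 + 107.543 + 72.432 = 279.222 mg/L

279.222 mg/L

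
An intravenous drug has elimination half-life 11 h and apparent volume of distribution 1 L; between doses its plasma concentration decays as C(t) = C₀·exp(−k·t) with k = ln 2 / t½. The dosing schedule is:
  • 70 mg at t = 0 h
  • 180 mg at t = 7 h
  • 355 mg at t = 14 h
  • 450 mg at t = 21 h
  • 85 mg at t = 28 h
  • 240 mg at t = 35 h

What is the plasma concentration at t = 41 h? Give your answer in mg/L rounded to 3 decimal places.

k = ln 2 / 11 = 0.06301 per h
Dose 1 (70 mg at t=0 h): 70·exp(−0.06301·41) = 5.285 mg/L
Dose 2 (180 mg at t=7 h): 180·exp(−0.06301·34) = 21.126 mg/L
Dose 3 (355 mg at t=14 h): 355·exp(−0.06301·27) = 64.764 mg/L
Dose 4 (450 mg at t=21 h): 450·exp(−0.06301·20) = 127.610 mg/L
Dose 5 (85 mg at t=28 h): 85·exp(−0.06301·13) = 37.468 mg/L
Dose 6 (240 mg at t=35 h): 240·exp(−0.06301·6) = 164.442 mg/L
C(41) = 5.285 + 21.126 + 64.764 + 127.610 + 37.468 + 164.442 = 420.696 mg/L

420.696 mg/L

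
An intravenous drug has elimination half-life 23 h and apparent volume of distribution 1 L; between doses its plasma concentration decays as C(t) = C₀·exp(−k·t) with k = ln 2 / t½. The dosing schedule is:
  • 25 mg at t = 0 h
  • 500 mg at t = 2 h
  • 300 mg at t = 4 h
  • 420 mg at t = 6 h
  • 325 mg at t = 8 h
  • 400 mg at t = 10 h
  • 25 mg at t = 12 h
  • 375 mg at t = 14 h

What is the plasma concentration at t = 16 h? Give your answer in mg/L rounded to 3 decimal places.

k = ln 2 / 23 = 0.03014 per h
Dose 1 (25 mg at t=0 h): 25·exp(−0.03014·16) = 15.436 mg/L
Dose 2 (500 mg at t=2 h): 500·exp(−0.03014·14) = 327.895 mg/L
Dose 3 (300 mg at t=4 h): 300·exp(−0.03014·12) = 208.960 mg/L
Dose 4 (420 mg at t=6 h): 420·exp(−0.03014·10) = 310.718 mg/L
Dose 5 (325 mg at t=8 h): 325·exp(−0.03014·8) = 255.374 mg/L
Dose 6 (400 mg at t=10 h): 400·exp(−0.03014·6) = 333.834 mg/L
Dose 7 (25 mg at t=12 h): 25·exp(−0.03014·4) = 22.161 mg/L
Dose 8 (375 mg at t=14 h): 375·exp(−0.03014·2) = 353.065 mg/L
C(16) = 15.436 + 327.895 + 208.960 + 310.718 + 255.374 + 333.834 + 22.161 + 353.065 = 1827.442 mg/L

1827.442 mg/L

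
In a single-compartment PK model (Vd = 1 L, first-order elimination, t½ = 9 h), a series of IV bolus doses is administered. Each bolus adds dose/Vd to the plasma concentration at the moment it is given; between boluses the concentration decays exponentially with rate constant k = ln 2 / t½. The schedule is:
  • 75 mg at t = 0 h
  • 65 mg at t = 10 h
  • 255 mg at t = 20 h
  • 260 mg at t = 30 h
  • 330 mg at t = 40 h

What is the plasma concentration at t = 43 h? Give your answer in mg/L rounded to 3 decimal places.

k = ln 2 / 9 = 0.07702 per h
Dose 1 (75 mg at t=0 h): 75·exp(−0.07702·43) = 2.734 mg/L
Dose 2 (65 mg at t=10 h): 65·exp(−0.07702·33) = 5.118 mg/L
Dose 3 (255 mg at t=20 h): 255·exp(−0.07702·23) = 43.375 mg/L
Dose 4 (260 mg at t=30 h): 260·exp(−0.07702·13) = 95.533 mg/L
Dose 5 (330 mg at t=40 h): 330·exp(−0.07702·3) = 261.921 mg/L
C(43) = 2.734 + 5.118 + 43.375 + 95.533 + 261.921 = 408.682 mg/L

408.682 mg/L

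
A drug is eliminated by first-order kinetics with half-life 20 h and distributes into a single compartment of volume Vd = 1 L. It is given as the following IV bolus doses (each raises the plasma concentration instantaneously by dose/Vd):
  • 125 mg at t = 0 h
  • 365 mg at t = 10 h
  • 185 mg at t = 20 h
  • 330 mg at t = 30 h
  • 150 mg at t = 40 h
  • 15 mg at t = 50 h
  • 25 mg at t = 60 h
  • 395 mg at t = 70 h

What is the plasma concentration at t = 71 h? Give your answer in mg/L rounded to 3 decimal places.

623.114 mg/L

k = ln 2 / 20 = 0.03466 per h
Dose 1 (125 mg at t=0 h): 125·exp(−0.03466·71) = 10.672 mg/L
Dose 2 (365 mg at t=10 h): 365·exp(−0.03466·61) = 44.071 mg/L
Dose 3 (185 mg at t=20 h): 185·exp(−0.03466·51) = 31.590 mg/L
Dose 4 (330 mg at t=30 h): 330·exp(−0.03466·41) = 79.690 mg/L
Dose 5 (150 mg at t=40 h): 150·exp(−0.03466·31) = 51.227 mg/L
Dose 6 (15 mg at t=50 h): 15·exp(−0.03466·21) = 7.245 mg/L
Dose 7 (25 mg at t=60 h): 25·exp(−0.03466·11) = 17.076 mg/L
Dose 8 (395 mg at t=70 h): 395·exp(−0.03466·1) = 381.545 mg/L
C(71) = 10.672 + 44.071 + 31.590 + 79.690 + 51.227 + 7.245 + 17.076 + 381.545 = 623.114 mg/L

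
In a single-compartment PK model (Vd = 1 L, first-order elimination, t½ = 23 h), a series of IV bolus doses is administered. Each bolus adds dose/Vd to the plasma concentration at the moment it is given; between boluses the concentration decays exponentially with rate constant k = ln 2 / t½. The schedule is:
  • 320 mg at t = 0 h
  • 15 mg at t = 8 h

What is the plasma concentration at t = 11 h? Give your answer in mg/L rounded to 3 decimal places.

243.413 mg/L

k = ln 2 / 23 = 0.03014 per h
Dose 1 (320 mg at t=0 h): 320·exp(−0.03014·11) = 229.710 mg/L
Dose 2 (15 mg at t=8 h): 15·exp(−0.03014·3) = 13.703 mg/L
C(11) = 229.710 + 13.703 = 243.413 mg/L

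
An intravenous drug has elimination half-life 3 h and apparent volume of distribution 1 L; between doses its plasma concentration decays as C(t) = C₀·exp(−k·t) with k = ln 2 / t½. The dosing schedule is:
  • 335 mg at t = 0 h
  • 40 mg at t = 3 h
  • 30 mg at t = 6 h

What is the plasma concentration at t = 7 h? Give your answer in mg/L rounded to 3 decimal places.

106.157 mg/L

k = ln 2 / 3 = 0.23105 per h
Dose 1 (335 mg at t=0 h): 335·exp(−0.23105·7) = 66.472 mg/L
Dose 2 (40 mg at t=3 h): 40·exp(−0.23105·4) = 15.874 mg/L
Dose 3 (30 mg at t=6 h): 30·exp(−0.23105·1) = 23.811 mg/L
C(7) = 66.472 + 15.874 + 23.811 = 106.157 mg/L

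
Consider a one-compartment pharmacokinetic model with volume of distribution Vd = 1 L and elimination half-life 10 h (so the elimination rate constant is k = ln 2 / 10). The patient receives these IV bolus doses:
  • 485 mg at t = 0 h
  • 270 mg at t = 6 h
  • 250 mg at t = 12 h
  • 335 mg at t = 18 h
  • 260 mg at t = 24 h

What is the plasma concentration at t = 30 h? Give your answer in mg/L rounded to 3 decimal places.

k = ln 2 / 10 = 0.06931 per h
Dose 1 (485 mg at t=0 h): 485·exp(−0.06931·30) = 60.625 mg/L
Dose 2 (270 mg at t=6 h): 270·exp(−0.06931·24) = 51.155 mg/L
Dose 3 (250 mg at t=12 h): 250·exp(−0.06931·18) = 71.794 mg/L
Dose 4 (335 mg at t=18 h): 335·exp(−0.06931·12) = 145.817 mg/L
Dose 5 (260 mg at t=24 h): 260·exp(−0.06931·6) = 171.536 mg/L
C(30) = 60.625 + 51.155 + 71.794 + 145.817 + 171.536 = 500.927 mg/L

500.927 mg/L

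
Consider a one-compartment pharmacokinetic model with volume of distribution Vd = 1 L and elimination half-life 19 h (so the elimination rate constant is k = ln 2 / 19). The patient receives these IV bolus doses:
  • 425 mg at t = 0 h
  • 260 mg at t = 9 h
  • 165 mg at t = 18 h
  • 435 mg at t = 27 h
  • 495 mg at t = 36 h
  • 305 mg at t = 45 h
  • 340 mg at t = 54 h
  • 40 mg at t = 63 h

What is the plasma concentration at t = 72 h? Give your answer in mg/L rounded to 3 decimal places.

616.235 mg/L

k = ln 2 / 19 = 0.03648 per h
Dose 1 (425 mg at t=0 h): 425·exp(−0.03648·72) = 30.736 mg/L
Dose 2 (260 mg at t=9 h): 260·exp(−0.03648·63) = 26.111 mg/L
Dose 3 (165 mg at t=18 h): 165·exp(−0.03648·54) = 23.010 mg/L
Dose 4 (435 mg at t=27 h): 435·exp(−0.03648·45) = 84.241 mg/L
Dose 5 (495 mg at t=36 h): 495·exp(−0.03648·36) = 133.117 mg/L
Dose 6 (305 mg at t=45 h): 305·exp(−0.03648·27) = 113.899 mg/L
Dose 7 (340 mg at t=54 h): 340·exp(−0.03648·18) = 176.316 mg/L
Dose 8 (40 mg at t=63 h): 40·exp(−0.03648·9) = 28.805 mg/L
C(72) = 30.736 + 26.111 + 23.010 + 84.241 + 133.117 + 113.899 + 176.316 + 28.805 = 616.235 mg/L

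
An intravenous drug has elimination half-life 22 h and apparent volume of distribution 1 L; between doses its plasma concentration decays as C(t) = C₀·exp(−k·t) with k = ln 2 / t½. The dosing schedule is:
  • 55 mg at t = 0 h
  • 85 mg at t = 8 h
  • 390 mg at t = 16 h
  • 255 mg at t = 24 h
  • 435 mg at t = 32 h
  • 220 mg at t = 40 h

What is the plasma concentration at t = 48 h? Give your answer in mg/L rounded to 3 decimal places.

731.983 mg/L

k = ln 2 / 22 = 0.03151 per h
Dose 1 (55 mg at t=0 h): 55·exp(−0.03151·48) = 12.122 mg/L
Dose 2 (85 mg at t=8 h): 85·exp(−0.03151·40) = 24.104 mg/L
Dose 3 (390 mg at t=16 h): 390·exp(−0.03151·32) = 142.299 mg/L
Dose 4 (255 mg at t=24 h): 255·exp(−0.03151·24) = 119.714 mg/L
Dose 5 (435 mg at t=32 h): 435·exp(−0.03151·16) = 262.759 mg/L
Dose 6 (220 mg at t=40 h): 220·exp(−0.03151·8) = 170.985 mg/L
C(48) = 12.122 + 24.104 + 142.299 + 119.714 + 262.759 + 170.985 = 731.983 mg/L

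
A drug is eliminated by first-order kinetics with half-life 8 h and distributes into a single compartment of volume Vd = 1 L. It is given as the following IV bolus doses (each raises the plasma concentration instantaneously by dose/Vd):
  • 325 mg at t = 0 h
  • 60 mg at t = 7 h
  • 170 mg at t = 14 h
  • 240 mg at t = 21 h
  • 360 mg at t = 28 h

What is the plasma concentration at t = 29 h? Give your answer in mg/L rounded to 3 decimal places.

k = ln 2 / 8 = 0.08664 per h
Dose 1 (325 mg at t=0 h): 325·exp(−0.08664·29) = 26.342 mg/L
Dose 2 (60 mg at t=7 h): 60·exp(−0.08664·22) = 8.919 mg/L
Dose 3 (170 mg at t=14 h): 170·exp(−0.08664·15) = 46.347 mg/L
Dose 4 (240 mg at t=21 h): 240·exp(−0.08664·8) = 120.000 mg/L
Dose 5 (360 mg at t=28 h): 360·exp(−0.08664·1) = 330.121 mg/L
C(29) = 26.342 + 8.919 + 46.347 + 120.000 + 330.121 = 531.729 mg/L

531.729 mg/L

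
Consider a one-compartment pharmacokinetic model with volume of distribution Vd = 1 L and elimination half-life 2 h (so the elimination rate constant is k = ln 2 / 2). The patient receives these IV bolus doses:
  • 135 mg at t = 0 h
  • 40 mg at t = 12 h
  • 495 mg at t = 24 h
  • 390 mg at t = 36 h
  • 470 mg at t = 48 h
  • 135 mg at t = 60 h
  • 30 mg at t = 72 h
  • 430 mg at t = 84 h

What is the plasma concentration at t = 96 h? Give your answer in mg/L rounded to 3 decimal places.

6.727 mg/L

k = ln 2 / 2 = 0.34657 per h
Dose 1 (135 mg at t=0 h): 135·exp(−0.34657·96) = 0.000 mg/L
Dose 2 (40 mg at t=12 h): 40·exp(−0.34657·84) = 0.000 mg/L
Dose 3 (495 mg at t=24 h): 495·exp(−0.34657·72) = 0.000 mg/L
Dose 4 (390 mg at t=36 h): 390·exp(−0.34657·60) = 0.000 mg/L
Dose 5 (470 mg at t=48 h): 470·exp(−0.34657·48) = 0.000 mg/L
Dose 6 (135 mg at t=60 h): 135·exp(−0.34657·36) = 0.001 mg/L
Dose 7 (30 mg at t=72 h): 30·exp(−0.34657·24) = 0.007 mg/L
Dose 8 (430 mg at t=84 h): 430·exp(−0.34657·12) = 6.719 mg/L
C(96) = 0.000 + 0.000 + 0.000 + 0.000 + 0.000 + 0.001 + 0.007 + 6.719 = 6.727 mg/L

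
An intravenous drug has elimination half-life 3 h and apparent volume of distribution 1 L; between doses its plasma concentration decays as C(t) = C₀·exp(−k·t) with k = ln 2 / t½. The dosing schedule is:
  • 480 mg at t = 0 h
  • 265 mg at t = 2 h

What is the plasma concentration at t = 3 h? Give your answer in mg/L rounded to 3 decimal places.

k = ln 2 / 3 = 0.23105 per h
Dose 1 (480 mg at t=0 h): 480·exp(−0.23105·3) = 240.000 mg/L
Dose 2 (265 mg at t=2 h): 265·exp(−0.23105·1) = 210.331 mg/L
C(3) = 240.000 + 210.331 = 450.331 mg/L

450.331 mg/L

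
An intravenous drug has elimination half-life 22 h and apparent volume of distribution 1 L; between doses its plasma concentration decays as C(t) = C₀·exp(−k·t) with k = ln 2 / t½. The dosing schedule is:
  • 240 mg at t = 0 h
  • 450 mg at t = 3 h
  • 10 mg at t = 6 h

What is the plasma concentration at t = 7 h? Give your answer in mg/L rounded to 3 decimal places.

598.905 mg/L

k = ln 2 / 22 = 0.03151 per h
Dose 1 (240 mg at t=0 h): 240·exp(−0.03151·7) = 192.499 mg/L
Dose 2 (450 mg at t=3 h): 450·exp(−0.03151·4) = 396.716 mg/L
Dose 3 (10 mg at t=6 h): 10·exp(−0.03151·1) = 9.690 mg/L
C(7) = 192.499 + 396.716 + 9.690 = 598.905 mg/L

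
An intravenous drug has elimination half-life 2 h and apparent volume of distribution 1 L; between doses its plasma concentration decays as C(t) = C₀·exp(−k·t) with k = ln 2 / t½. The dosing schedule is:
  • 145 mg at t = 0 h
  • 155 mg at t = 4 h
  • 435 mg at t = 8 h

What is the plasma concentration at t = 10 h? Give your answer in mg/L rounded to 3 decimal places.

k = ln 2 / 2 = 0.34657 per h
Dose 1 (145 mg at t=0 h): 145·exp(−0.34657·10) = 4.531 mg/L
Dose 2 (155 mg at t=4 h): 155·exp(−0.34657·6) = 19.375 mg/L
Dose 3 (435 mg at t=8 h): 435·exp(−0.34657·2) = 217.500 mg/L
C(10) = 4.531 + 19.375 + 217.500 = 241.406 mg/L

241.406 mg/L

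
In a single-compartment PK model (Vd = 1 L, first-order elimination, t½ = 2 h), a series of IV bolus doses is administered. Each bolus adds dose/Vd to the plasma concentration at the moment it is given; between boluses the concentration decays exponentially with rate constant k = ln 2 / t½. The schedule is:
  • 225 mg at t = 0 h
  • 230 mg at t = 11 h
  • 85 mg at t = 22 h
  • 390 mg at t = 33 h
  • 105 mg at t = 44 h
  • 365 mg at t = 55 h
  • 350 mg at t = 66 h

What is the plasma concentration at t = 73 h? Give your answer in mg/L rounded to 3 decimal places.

k = ln 2 / 2 = 0.34657 per h
Dose 1 (225 mg at t=0 h): 225·exp(−0.34657·73) = 0.000 mg/L
Dose 2 (230 mg at t=11 h): 230·exp(−0.34657·62) = 0.000 mg/L
Dose 3 (85 mg at t=22 h): 85·exp(−0.34657·51) = 0.000 mg/L
Dose 4 (390 mg at t=33 h): 390·exp(−0.34657·40) = 0.000 mg/L
Dose 5 (105 mg at t=44 h): 105·exp(−0.34657·29) = 0.005 mg/L
Dose 6 (365 mg at t=55 h): 365·exp(−0.34657·18) = 0.713 mg/L
Dose 7 (350 mg at t=66 h): 350·exp(−0.34657·7) = 30.936 mg/L
C(73) = 0.000 + 0.000 + 0.000 + 0.000 + 0.005 + 0.713 + 30.936 = 31.654 mg/L

31.654 mg/L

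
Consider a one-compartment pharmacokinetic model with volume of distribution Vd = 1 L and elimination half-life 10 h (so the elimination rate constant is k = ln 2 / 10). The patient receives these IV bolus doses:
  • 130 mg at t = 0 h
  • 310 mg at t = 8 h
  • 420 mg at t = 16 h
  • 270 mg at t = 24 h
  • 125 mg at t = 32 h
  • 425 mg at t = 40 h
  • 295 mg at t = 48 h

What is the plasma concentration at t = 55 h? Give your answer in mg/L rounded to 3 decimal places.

431.660 mg/L

k = ln 2 / 10 = 0.06931 per h
Dose 1 (130 mg at t=0 h): 130·exp(−0.06931·55) = 2.873 mg/L
Dose 2 (310 mg at t=8 h): 310·exp(−0.06931·47) = 11.927 mg/L
Dose 3 (420 mg at t=16 h): 420·exp(−0.06931·39) = 28.134 mg/L
Dose 4 (270 mg at t=24 h): 270·exp(−0.06931·31) = 31.490 mg/L
Dose 5 (125 mg at t=32 h): 125·exp(−0.06931·23) = 25.383 mg/L
Dose 6 (425 mg at t=40 h): 425·exp(−0.06931·15) = 150.260 mg/L
Dose 7 (295 mg at t=48 h): 295·exp(−0.06931·7) = 181.594 mg/L
C(55) = 2.873 + 11.927 + 28.134 + 31.490 + 25.383 + 150.260 + 181.594 = 431.660 mg/L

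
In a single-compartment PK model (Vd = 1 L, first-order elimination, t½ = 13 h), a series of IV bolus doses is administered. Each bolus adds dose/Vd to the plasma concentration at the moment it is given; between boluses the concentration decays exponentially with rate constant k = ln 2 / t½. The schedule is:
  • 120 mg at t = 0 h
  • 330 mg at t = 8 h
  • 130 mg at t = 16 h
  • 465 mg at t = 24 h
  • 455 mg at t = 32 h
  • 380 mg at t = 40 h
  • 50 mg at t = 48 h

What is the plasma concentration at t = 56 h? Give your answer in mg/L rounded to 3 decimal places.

452.518 mg/L

k = ln 2 / 13 = 0.05332 per h
Dose 1 (120 mg at t=0 h): 120·exp(−0.05332·56) = 6.059 mg/L
Dose 2 (330 mg at t=8 h): 330·exp(−0.05332·48) = 25.528 mg/L
Dose 3 (130 mg at t=16 h): 130·exp(−0.05332·40) = 15.406 mg/L
Dose 4 (465 mg at t=24 h): 465·exp(−0.05332·32) = 84.422 mg/L
Dose 5 (455 mg at t=32 h): 455·exp(−0.05332·24) = 126.550 mg/L
Dose 6 (380 mg at t=40 h): 380·exp(−0.05332·16) = 161.914 mg/L
Dose 7 (50 mg at t=48 h): 50·exp(−0.05332·8) = 32.638 mg/L
C(56) = 6.059 + 25.528 + 15.406 + 84.422 + 126.550 + 161.914 + 32.638 = 452.518 mg/L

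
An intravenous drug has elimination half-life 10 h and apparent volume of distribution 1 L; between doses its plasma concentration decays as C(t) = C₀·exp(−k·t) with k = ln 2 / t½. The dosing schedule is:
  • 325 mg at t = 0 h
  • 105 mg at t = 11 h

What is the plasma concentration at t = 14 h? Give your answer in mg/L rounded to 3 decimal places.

k = ln 2 / 10 = 0.06931 per h
Dose 1 (325 mg at t=0 h): 325·exp(−0.06931·14) = 123.152 mg/L
Dose 2 (105 mg at t=11 h): 105·exp(−0.06931·3) = 85.287 mg/L
C(14) = 123.152 + 85.287 = 208.438 mg/L

208.438 mg/L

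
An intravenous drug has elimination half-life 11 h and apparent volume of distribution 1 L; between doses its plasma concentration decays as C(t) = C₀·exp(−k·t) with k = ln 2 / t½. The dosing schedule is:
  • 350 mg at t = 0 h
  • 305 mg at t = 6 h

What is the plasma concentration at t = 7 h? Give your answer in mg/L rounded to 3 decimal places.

k = ln 2 / 11 = 0.06301 per h
Dose 1 (350 mg at t=0 h): 350·exp(−0.06301·7) = 225.166 mg/L
Dose 2 (305 mg at t=6 h): 305·exp(−0.06301·1) = 286.374 mg/L
C(7) = 225.166 + 286.374 = 511.540 mg/L

511.540 mg/L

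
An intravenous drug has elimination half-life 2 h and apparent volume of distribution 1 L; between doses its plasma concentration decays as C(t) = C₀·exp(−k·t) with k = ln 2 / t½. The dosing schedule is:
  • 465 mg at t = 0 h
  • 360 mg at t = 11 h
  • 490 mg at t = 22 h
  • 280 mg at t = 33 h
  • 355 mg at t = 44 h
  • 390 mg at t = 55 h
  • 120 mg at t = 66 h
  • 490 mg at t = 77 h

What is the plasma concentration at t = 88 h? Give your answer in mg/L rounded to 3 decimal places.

10.890 mg/L

k = ln 2 / 2 = 0.34657 per h
Dose 1 (465 mg at t=0 h): 465·exp(−0.34657·88) = 0.000 mg/L
Dose 2 (360 mg at t=11 h): 360·exp(−0.34657·77) = 0.000 mg/L
Dose 3 (490 mg at t=22 h): 490·exp(−0.34657·66) = 0.000 mg/L
Dose 4 (280 mg at t=33 h): 280·exp(−0.34657·55) = 0.000 mg/L
Dose 5 (355 mg at t=44 h): 355·exp(−0.34657·44) = 0.000 mg/L
Dose 6 (390 mg at t=55 h): 390·exp(−0.34657·33) = 0.004 mg/L
Dose 7 (120 mg at t=66 h): 120·exp(−0.34657·22) = 0.059 mg/L
Dose 8 (490 mg at t=77 h): 490·exp(−0.34657·11) = 10.828 mg/L
C(88) = 0.000 + 0.000 + 0.000 + 0.000 + 0.000 + 0.004 + 0.059 + 10.828 = 10.890 mg/L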